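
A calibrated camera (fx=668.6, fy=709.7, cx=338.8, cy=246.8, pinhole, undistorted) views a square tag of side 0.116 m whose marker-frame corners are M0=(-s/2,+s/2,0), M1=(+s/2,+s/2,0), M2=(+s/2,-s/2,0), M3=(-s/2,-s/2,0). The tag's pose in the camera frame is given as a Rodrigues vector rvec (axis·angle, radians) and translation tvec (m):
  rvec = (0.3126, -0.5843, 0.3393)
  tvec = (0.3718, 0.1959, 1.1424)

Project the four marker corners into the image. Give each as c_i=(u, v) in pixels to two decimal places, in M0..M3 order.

c0=(520.02, 395.86) c1=(560.80, 402.74) c2=(591.36, 342.21) c3=(551.64, 331.46)

Intrinsics K: fx=668.6, fy=709.7, cx=338.8, cy=246.8
Marker side s = 0.116 m; corners in marker frame (Z=0):
  M0 = (-0.0580, +0.0580, 0)
  M1 = (+0.0580, +0.0580, 0)
  M2 = (+0.0580, -0.0580, 0)
  M3 = (-0.0580, -0.0580, 0)
rvec = (0.3126, -0.5843, 0.3393), |rvec| = θ = 0.74448 rad = 42.656°
Rodrigues: sinθ=0.67759, 1−cosθ=0.26456; R = I + sinθ·[k]× + (1−cosθ)·[k]×²:
    [+0.78208 -0.39600 -0.48117]
    [+0.22163 +0.89840 -0.37915]
    [+0.58243 +0.18988 +0.79039]
t = (0.3718, 0.1959, 1.1424) m
M0: Pc = R·M0+t = (+0.30347, +0.23515, +1.11963); u = 668.6·(+0.30347)/1.11963 + 338.8 = 520.0209, v = 709.7·(+0.23515)/1.11963 + 246.8 = 395.8561
M1: Pc = R·M1+t = (+0.39419, +0.26086, +1.18719); u = 668.6·(+0.39419)/1.18719 + 338.8 = 560.8003, v = 709.7·(+0.26086)/1.18719 + 246.8 = 402.7422
M2: Pc = R·M2+t = (+0.44013, +0.15665, +1.16517); u = 668.6·(+0.44013)/1.16517 + 338.8 = 591.3560, v = 709.7·(+0.15665)/1.16517 + 246.8 = 342.2132
M3: Pc = R·M3+t = (+0.34941, +0.13094, +1.09761); u = 668.6·(+0.34941)/1.09761 + 338.8 = 551.6392, v = 709.7·(+0.13094)/1.09761 + 246.8 = 331.4631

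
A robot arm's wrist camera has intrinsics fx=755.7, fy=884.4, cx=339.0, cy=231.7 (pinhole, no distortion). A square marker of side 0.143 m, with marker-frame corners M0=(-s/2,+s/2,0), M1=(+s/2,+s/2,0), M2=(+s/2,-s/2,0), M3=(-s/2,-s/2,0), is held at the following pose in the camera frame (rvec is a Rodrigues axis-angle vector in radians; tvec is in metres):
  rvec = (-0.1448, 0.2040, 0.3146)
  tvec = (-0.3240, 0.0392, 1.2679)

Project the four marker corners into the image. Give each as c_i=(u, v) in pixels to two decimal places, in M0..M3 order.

Intrinsics K: fx=755.7, fy=884.4, cx=339.0, cy=231.7
Marker side s = 0.143 m; corners in marker frame (Z=0):
  M0 = (-0.0715, +0.0715, 0)
  M1 = (+0.0715, +0.0715, 0)
  M2 = (+0.0715, -0.0715, 0)
  M3 = (-0.0715, -0.0715, 0)
rvec = (-0.1448, 0.2040, 0.3146), |rvec| = θ = 0.40194 rad = 23.029°
Rodrigues: sinθ=0.39120, 1−cosθ=0.07970; R = I + sinθ·[k]× + (1−cosθ)·[k]×²:
    [+0.93065 -0.32077 +0.17608]
    [+0.29163 +0.94083 +0.17259]
    [-0.22102 -0.10927 +0.96913]
t = (-0.3240, 0.0392, 1.2679) m
M0: Pc = R·M0+t = (-0.41348, +0.08562, +1.27589); u = 755.7·(-0.41348)/1.27589 + 339.0 = 94.1012, v = 884.4·(+0.08562)/1.27589 + 231.7 = 291.0475
M1: Pc = R·M1+t = (-0.28039, +0.12732, +1.24428); u = 755.7·(-0.28039)/1.24428 + 339.0 = 168.7064, v = 884.4·(+0.12732)/1.24428 + 231.7 = 322.1958
M2: Pc = R·M2+t = (-0.23452, -0.00722, +1.25991); u = 755.7·(-0.23452)/1.25991 + 339.0 = 198.3315, v = 884.4·(-0.00722)/1.25991 + 231.7 = 226.6331
M3: Pc = R·M3+t = (-0.36761, -0.04892, +1.29152); u = 755.7·(-0.36761)/1.29152 + 339.0 = 123.9039, v = 884.4·(-0.04892)/1.29152 + 231.7 = 198.2002

c0=(94.10, 291.05) c1=(168.71, 322.20) c2=(198.33, 226.63) c3=(123.90, 198.20)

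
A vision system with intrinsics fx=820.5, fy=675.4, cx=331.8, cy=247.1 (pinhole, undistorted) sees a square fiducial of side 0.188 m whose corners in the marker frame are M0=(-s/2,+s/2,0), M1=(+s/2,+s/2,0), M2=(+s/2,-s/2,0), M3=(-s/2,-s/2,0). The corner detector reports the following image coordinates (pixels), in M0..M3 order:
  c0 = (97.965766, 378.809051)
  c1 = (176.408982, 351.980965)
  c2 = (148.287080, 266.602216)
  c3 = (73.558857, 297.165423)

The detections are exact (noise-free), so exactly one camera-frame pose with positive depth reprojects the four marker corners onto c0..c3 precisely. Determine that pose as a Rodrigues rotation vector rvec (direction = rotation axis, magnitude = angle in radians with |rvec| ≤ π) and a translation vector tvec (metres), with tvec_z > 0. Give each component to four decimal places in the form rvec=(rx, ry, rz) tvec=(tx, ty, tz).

Intrinsics K: fx=820.5, fy=675.4, cx=331.8, cy=247.1
Marker side s = 0.188 m; corners in marker frame (Z=0):
  M0 = (-0.0940, +0.0940, 0)
  M1 = (+0.0940, +0.0940, 0)
  M2 = (+0.0940, -0.0940, 0)
  M3 = (-0.0940, -0.0940, 0)
Detected image corners:
  c0 = (97.965766, 378.809051) px
  c1 = (176.408982, 351.980965) px
  c2 = (148.287080, 266.602216) px
  c3 = (73.558857, 297.165423) px
Planar DLT: solve 8×8 A·h = b for H (H[2,2]=1):
  H  [+370.98303 +119.85294 +122.80878]
  H  [-247.33117 +392.85461 +323.41392]
  H  [-0.29214 -0.15783 +1.00000]
B = K⁻¹H; ‖b₁‖=0.691238, ‖b₂‖=0.691238; λ = 2/(‖b₁‖+‖b₂‖) = 1.446680, sign → tz>0 ⇒ λ=+1.446680
r₁ = λ·B[:,0] = (+0.82501,-0.37515,-0.42263); r₂ = λ·B[:,1] = (+0.30366,+0.92502,-0.22833)
r₃ = r₁×r₂ = (+0.47660,+0.06004,+0.87707); SVD([r₁ r₂ r₃]) → R = UVᵀ:
  R  [+0.82501 +0.30366 +0.47660]
  R  [-0.37515 +0.92502 +0.06004]
  R  [-0.42263 -0.22833 +0.87707]
t = (-0.36849, +0.16346, +1.44668) m
tr R = 2.627096; θ = arccos((tr R − 1)/2) = 0.620568 rad = 35.556°
axis k = ((R−Rᵀ)₃₂, (R−Rᵀ)₁₃, (R−Rᵀ)₂₁) / (2 sinθ) = (-0.247962, +0.773202, -0.583672)
rvec = θ·k = (-0.153877, +0.479825, -0.362208)

rvec=(-0.1539, 0.4798, -0.3622) tvec=(-0.3685, 0.1635, 1.4467)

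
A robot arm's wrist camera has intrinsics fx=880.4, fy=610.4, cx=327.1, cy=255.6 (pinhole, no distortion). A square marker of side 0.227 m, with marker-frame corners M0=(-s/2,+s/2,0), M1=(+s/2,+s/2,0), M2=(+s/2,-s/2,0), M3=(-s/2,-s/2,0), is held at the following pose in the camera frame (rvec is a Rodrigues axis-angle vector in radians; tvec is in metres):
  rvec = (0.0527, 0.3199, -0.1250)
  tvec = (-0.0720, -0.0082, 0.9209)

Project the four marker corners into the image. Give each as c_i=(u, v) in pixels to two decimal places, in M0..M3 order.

c0=(176.75, 330.10) c1=(376.37, 318.33) c2=(347.10, 163.05) c3=(148.18, 186.63)

Intrinsics K: fx=880.4, fy=610.4, cx=327.1, cy=255.6
Marker side s = 0.227 m; corners in marker frame (Z=0):
  M0 = (-0.1135, +0.1135, 0)
  M1 = (+0.1135, +0.1135, 0)
  M2 = (+0.1135, -0.1135, 0)
  M3 = (-0.1135, -0.1135, 0)
rvec = (0.0527, 0.3199, -0.1250), |rvec| = θ = 0.34747 rad = 19.909°
Rodrigues: sinθ=0.34052, 1−cosθ=0.05976; R = I + sinθ·[k]× + (1−cosθ)·[k]×²:
    [+0.94161 +0.13084 +0.31024]
    [-0.11415 +0.99089 -0.07144]
    [-0.31676 +0.03185 +0.94797]
t = (-0.0720, -0.0082, 0.9209) m
M0: Pc = R·M0+t = (-0.16402, +0.11722, +0.96047); u = 880.4·(-0.16402)/0.96047 + 327.1 = 176.7515, v = 610.4·(+0.11722)/0.96047 + 255.6 = 330.0978
M1: Pc = R·M1+t = (+0.04972, +0.09131, +0.88856); u = 880.4·(+0.04972)/0.88856 + 327.1 = 376.3669, v = 610.4·(+0.09131)/0.88856 + 255.6 = 318.3253
M2: Pc = R·M2+t = (+0.02002, -0.13362, +0.88133); u = 880.4·(+0.02002)/0.88133 + 327.1 = 347.1008, v = 610.4·(-0.13362)/0.88133 + 255.6 = 163.0545
M3: Pc = R·M3+t = (-0.19372, -0.10771, +0.95324); u = 880.4·(-0.19372)/0.95324 + 327.1 = 148.1788, v = 610.4·(-0.10771)/0.95324 + 255.6 = 186.6288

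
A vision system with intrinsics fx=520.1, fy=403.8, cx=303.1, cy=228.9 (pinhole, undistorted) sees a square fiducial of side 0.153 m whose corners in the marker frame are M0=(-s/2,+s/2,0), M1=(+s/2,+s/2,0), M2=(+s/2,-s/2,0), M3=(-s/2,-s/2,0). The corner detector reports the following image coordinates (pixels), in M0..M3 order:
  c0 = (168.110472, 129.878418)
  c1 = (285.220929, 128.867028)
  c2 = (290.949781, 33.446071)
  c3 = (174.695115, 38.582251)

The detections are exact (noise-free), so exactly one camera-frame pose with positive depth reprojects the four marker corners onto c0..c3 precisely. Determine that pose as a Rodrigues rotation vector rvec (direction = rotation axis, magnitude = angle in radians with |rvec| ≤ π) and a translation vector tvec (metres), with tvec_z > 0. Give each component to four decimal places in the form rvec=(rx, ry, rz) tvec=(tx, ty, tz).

Intrinsics K: fx=520.1, fy=403.8, cx=303.1, cy=228.9
Marker side s = 0.153 m; corners in marker frame (Z=0):
  M0 = (-0.0765, +0.0765, 0)
  M1 = (+0.0765, +0.0765, 0)
  M2 = (+0.0765, -0.0765, 0)
  M3 = (-0.0765, -0.0765, 0)
Detected image corners:
  c0 = (168.110472, 129.878418) px
  c1 = (285.220929, 128.867028) px
  c2 = (290.949781, 33.446071) px
  c3 = (174.695115, 38.582251) px
Planar DLT: solve 8×8 A·h = b for H (H[2,2]=1):
  H  [+695.79505 -54.84152 +228.46085]
  H  [-44.20727 +604.65358 +82.50165]
  H  [-0.29086 -0.06328 +1.00000]
B = K⁻¹H; ‖b₁‖=1.536118, ‖b₂‖=1.536118; λ = 2/(‖b₁‖+‖b₂‖) = 0.650992, sign → tz>0 ⇒ λ=+0.650992
r₁ = λ·B[:,0] = (+0.98125,+0.03606,-0.18935); r₂ = λ·B[:,1] = (-0.04463,+0.99815,-0.04120)
r₃ = r₁×r₂ = (+0.18751,+0.04888,+0.98105); SVD([r₁ r₂ r₃]) → R = UVᵀ:
  R  [+0.98125 -0.04463 +0.18751]
  R  [+0.03606 +0.99815 +0.04888]
  R  [-0.18935 -0.04120 +0.98105]
t = (-0.09342, -0.23602, +0.65099) m
tr R = 2.960448; θ = arccos((tr R − 1)/2) = 0.199207 rad = 11.414°
axis k = ((R−Rᵀ)₃₂, (R−Rᵀ)₁₃, (R−Rᵀ)₂₁) / (2 sinθ) = (-0.227582, +0.952173, +0.203895)
rvec = θ·k = (-0.045336, +0.189679, +0.040617)

rvec=(-0.0453, 0.1897, 0.0406) tvec=(-0.0934, -0.2360, 0.6510)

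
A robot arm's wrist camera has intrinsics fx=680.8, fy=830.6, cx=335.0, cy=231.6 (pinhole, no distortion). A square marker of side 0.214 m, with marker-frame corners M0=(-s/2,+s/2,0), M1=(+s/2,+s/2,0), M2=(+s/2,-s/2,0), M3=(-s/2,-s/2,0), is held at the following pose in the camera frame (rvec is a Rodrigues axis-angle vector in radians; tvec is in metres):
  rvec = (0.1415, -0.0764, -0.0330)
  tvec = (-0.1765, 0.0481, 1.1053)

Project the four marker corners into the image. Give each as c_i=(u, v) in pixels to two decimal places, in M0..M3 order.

Intrinsics K: fx=680.8, fy=830.6, cx=335.0, cy=231.6
Marker side s = 0.214 m; corners in marker frame (Z=0):
  M0 = (-0.1070, +0.1070, 0)
  M1 = (+0.1070, +0.1070, 0)
  M2 = (+0.1070, -0.1070, 0)
  M3 = (-0.1070, -0.1070, 0)
rvec = (0.1415, -0.0764, -0.0330), |rvec| = θ = 0.16416 rad = 9.406°
Rodrigues: sinθ=0.16342, 1−cosθ=0.01344; R = I + sinθ·[k]× + (1−cosθ)·[k]×²:
    [+0.99654 +0.02746 -0.07839]
    [-0.03825 +0.98947 -0.13961]
    [+0.07373 +0.14212 +0.98710]
t = (-0.1765, 0.0481, 1.1053) m
M0: Pc = R·M0+t = (-0.28019, +0.15807, +1.11262); u = 680.8·(-0.28019)/1.11262 + 335.0 = 163.5532, v = 830.6·(+0.15807)/1.11262 + 231.6 = 349.6001
M1: Pc = R·M1+t = (-0.06693, +0.14988, +1.12840); u = 680.8·(-0.06693)/1.12840 + 335.0 = 294.6179, v = 830.6·(+0.14988)/1.12840 + 231.6 = 341.9257
M2: Pc = R·M2+t = (-0.07281, -0.06187, +1.09798); u = 680.8·(-0.07281)/1.09798 + 335.0 = 289.8558, v = 830.6·(-0.06187)/1.09798 + 231.6 = 184.8002
M3: Pc = R·M3+t = (-0.28607, -0.05368, +1.08220); u = 680.8·(-0.28607)/1.08220 + 335.0 = 155.0382, v = 830.6·(-0.05368)/1.08220 + 231.6 = 190.3995

c0=(163.55, 349.60) c1=(294.62, 341.93) c2=(289.86, 184.80) c3=(155.04, 190.40)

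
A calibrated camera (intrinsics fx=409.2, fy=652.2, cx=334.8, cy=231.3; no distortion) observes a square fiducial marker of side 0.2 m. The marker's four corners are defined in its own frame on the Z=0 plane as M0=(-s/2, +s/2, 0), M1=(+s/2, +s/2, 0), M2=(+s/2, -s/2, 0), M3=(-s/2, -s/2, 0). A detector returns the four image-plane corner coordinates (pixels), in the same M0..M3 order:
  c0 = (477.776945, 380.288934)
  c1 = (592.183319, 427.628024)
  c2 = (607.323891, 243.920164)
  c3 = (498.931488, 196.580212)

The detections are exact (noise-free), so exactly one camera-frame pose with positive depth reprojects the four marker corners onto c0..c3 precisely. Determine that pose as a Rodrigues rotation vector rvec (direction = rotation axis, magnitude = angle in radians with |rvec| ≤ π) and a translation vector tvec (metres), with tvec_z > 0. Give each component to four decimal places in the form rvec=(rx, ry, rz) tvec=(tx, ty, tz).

Intrinsics K: fx=409.2, fy=652.2, cx=334.8, cy=231.3
Marker side s = 0.2 m; corners in marker frame (Z=0):
  M0 = (-0.1000, +0.1000, 0)
  M1 = (+0.1000, +0.1000, 0)
  M2 = (+0.1000, -0.1000, 0)
  M3 = (-0.1000, -0.1000, 0)
Detected image corners:
  c0 = (477.776945, 380.288934) px
  c1 = (592.183319, 427.628024) px
  c2 = (607.323891, 243.920164) px
  c3 = (498.931488, 196.580212) px
Planar DLT: solve 8×8 A·h = b for H (H[2,2]=1):
  H  [+592.93811 -231.57451 +544.66092]
  H  [+257.53926 +837.69084 +309.88291]
  H  [+0.06678 -0.25905 +1.00000]
B = K⁻¹H; ‖b₁‖=1.444488, ‖b₂‖=1.444488; λ = 2/(‖b₁‖+‖b₂‖) = 0.692287, sign → tz>0 ⇒ λ=+0.692287
r₁ = λ·B[:,0] = (+0.96531,+0.25697,+0.04623); r₂ = λ·B[:,1] = (-0.24505,+0.95278,-0.17934)
r₃ = r₁×r₂ = (-0.09013,+0.16179,+0.98270); SVD([r₁ r₂ r₃]) → R = UVᵀ:
  R  [+0.96531 -0.24505 -0.09013]
  R  [+0.25697 +0.95278 +0.16179]
  R  [+0.04623 -0.17934 +0.98270]
t = (+0.35504, +0.08341, +0.69229) m
tr R = 2.900793; θ = arccos((tr R − 1)/2) = 0.316288 rad = 18.122°
axis k = ((R−Rᵀ)₃₂, (R−Rᵀ)₁₃, (R−Rᵀ)₂₁) / (2 sinθ) = (-0.548359, -0.219200, +0.807003)
rvec = θ·k = (-0.173440, -0.069330, +0.255246)

rvec=(-0.1734, -0.0693, 0.2552) tvec=(0.3550, 0.0834, 0.6923)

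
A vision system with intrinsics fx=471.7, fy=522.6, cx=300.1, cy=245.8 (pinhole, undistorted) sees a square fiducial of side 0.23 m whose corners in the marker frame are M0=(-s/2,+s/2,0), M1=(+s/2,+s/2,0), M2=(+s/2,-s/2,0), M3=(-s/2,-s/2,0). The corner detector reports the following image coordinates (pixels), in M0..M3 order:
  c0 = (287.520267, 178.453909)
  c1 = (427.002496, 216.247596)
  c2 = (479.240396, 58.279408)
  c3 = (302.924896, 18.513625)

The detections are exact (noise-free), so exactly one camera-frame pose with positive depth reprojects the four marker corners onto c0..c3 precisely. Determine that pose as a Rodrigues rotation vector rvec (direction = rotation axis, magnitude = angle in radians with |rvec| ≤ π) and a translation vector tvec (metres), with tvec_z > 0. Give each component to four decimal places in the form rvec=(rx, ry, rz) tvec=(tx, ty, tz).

Intrinsics K: fx=471.7, fy=522.6, cx=300.1, cy=245.8
Marker side s = 0.23 m; corners in marker frame (Z=0):
  M0 = (-0.1150, +0.1150, 0)
  M1 = (+0.1150, +0.1150, 0)
  M2 = (+0.1150, -0.1150, 0)
  M3 = (-0.1150, -0.1150, 0)
Detected image corners:
  c0 = (287.520267, 178.453909) px
  c1 = (427.002496, 216.247596) px
  c2 = (479.240396, 58.279408) px
  c3 = (302.924896, 18.513625) px
Planar DLT: solve 8×8 A·h = b for H (H[2,2]=1):
  H  [+608.73506 +219.40039 +370.60669]
  H  [+146.45157 +806.10341 +126.37346]
  H  [-0.18389 +0.97484 +1.00000]
B = K⁻¹H; ‖b₁‖=1.466072, ‖b₂‖=1.466072; λ = 2/(‖b₁‖+‖b₂‖) = 0.682095, sign → tz>0 ⇒ λ=+0.682095
r₁ = λ·B[:,0] = (+0.96005,+0.25014,-0.12543); r₂ = λ·B[:,1] = (-0.10577,+0.73938,+0.66493)
r₃ = r₁×r₂ = (+0.25907,-0.62510,+0.73630); SVD([r₁ r₂ r₃]) → R = UVᵀ:
  R  [+0.96005 -0.10577 +0.25907]
  R  [+0.25014 +0.73938 -0.62510]
  R  [-0.12543 +0.66493 +0.73630]
t = (+0.10196, -0.15587, +0.68209) m
tr R = 2.435728; θ = arccos((tr R − 1)/2) = 0.770067 rad = 44.122°
axis k = ((R−Rᵀ)₃₂, (R−Rᵀ)₁₃, (R−Rᵀ)₂₁) / (2 sinθ) = (+0.926501, +0.276144, +0.255619)
rvec = θ·k = (+0.713468, +0.212649, +0.196844)

rvec=(0.7135, 0.2126, 0.1968) tvec=(0.1020, -0.1559, 0.6821)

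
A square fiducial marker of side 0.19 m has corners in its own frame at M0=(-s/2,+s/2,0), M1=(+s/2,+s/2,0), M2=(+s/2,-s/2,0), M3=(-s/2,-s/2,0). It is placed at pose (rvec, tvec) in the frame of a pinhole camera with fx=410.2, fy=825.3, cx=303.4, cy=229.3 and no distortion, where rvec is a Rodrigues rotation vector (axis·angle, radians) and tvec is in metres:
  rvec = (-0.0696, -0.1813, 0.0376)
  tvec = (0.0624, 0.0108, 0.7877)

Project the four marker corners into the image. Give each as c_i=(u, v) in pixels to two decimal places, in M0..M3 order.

c0=(285.18, 338.82) c1=(381.98, 342.73) c2=(383.63, 148.19) c3=(288.62, 135.85)

Intrinsics K: fx=410.2, fy=825.3, cx=303.4, cy=229.3
Marker side s = 0.19 m; corners in marker frame (Z=0):
  M0 = (-0.0950, +0.0950, 0)
  M1 = (+0.0950, +0.0950, 0)
  M2 = (+0.0950, -0.0950, 0)
  M3 = (-0.0950, -0.0950, 0)
rvec = (-0.0696, -0.1813, 0.0376), |rvec| = θ = 0.19781 rad = 11.334°
Rodrigues: sinθ=0.19652, 1−cosθ=0.01950; R = I + sinθ·[k]× + (1−cosθ)·[k]×²:
    [+0.98291 -0.03107 -0.18142]
    [+0.04364 +0.99688 +0.06575]
    [+0.17882 -0.07254 +0.98120]
t = (0.0624, 0.0108, 0.7877) m
M0: Pc = R·M0+t = (-0.03393, +0.10136, +0.76382); u = 410.2·(-0.03393)/0.76382 + 303.4 = 285.1793, v = 825.3·(+0.10136)/0.76382 + 229.3 = 338.8157
M1: Pc = R·M1+t = (+0.15283, +0.10965, +0.79780); u = 410.2·(+0.15283)/0.79780 + 303.4 = 381.9778, v = 825.3·(+0.10965)/0.79780 + 229.3 = 342.7301
M2: Pc = R·M2+t = (+0.15873, -0.07976, +0.81158); u = 410.2·(+0.15873)/0.81158 + 303.4 = 383.6267, v = 825.3·(-0.07976)/0.81158 + 229.3 = 148.1941
M3: Pc = R·M3+t = (-0.02803, -0.08805, +0.77760); u = 410.2·(-0.02803)/0.77760 + 303.4 = 288.6160, v = 825.3·(-0.08805)/0.77760 + 229.3 = 135.8494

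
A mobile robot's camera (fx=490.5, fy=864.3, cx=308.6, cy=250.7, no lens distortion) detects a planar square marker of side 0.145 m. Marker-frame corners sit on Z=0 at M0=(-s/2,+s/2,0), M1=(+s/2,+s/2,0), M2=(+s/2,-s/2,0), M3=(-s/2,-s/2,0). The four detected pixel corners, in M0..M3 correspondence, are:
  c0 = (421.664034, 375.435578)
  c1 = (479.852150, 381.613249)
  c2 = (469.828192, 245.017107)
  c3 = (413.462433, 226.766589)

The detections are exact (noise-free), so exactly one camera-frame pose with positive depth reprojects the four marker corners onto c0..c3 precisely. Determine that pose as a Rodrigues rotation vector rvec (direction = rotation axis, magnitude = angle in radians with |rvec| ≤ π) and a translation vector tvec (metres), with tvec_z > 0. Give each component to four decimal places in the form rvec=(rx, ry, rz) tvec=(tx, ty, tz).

rvec=(-0.2788, -0.5705, 0.0455) tvec=(0.2439, 0.0550, 0.8620)

Intrinsics K: fx=490.5, fy=864.3, cx=308.6, cy=250.7
Marker side s = 0.145 m; corners in marker frame (Z=0):
  M0 = (-0.0725, +0.0725, 0)
  M1 = (+0.0725, +0.0725, 0)
  M2 = (+0.0725, -0.0725, 0)
  M3 = (-0.0725, -0.0725, 0)
Detected image corners:
  c0 = (421.664034, 375.435578) px
  c1 = (479.852150, 381.613249) px
  c2 = (469.828192, 245.017107) px
  c3 = (413.462433, 226.766589) px
Planar DLT: solve 8×8 A·h = b for H (H[2,2]=1):
  H  [+667.43469 -78.14793 +447.36543]
  H  [+272.85107 +884.56327 +305.84157]
  H  [+0.61086 -0.31661 +1.00000]
B = K⁻¹H; ‖b₁‖=1.160037, ‖b₂‖=1.160037; λ = 2/(‖b₁‖+‖b₂‖) = 0.862041, sign → tz>0 ⇒ λ=+0.862041
r₁ = λ·B[:,0] = (+0.84170,+0.11940,+0.52658); r₂ = λ·B[:,1] = (+0.03437,+0.96142,-0.27293)
r₃ = r₁×r₂ = (-0.53886,+0.24783,+0.80512); SVD([r₁ r₂ r₃]) → R = UVᵀ:
  R  [+0.84170 +0.03437 -0.53886]
  R  [+0.11940 +0.96142 +0.24783]
  R  [+0.52658 -0.27293 +0.80512]
t = (+0.24388, +0.05500, +0.86204) m
tr R = 2.608235; θ = arccos((tr R − 1)/2) = 0.636607 rad = 36.475°
axis k = ((R−Rᵀ)₃₂, (R−Rᵀ)₁₃, (R−Rᵀ)₂₁) / (2 sinθ) = (-0.438004, -0.896124, +0.071511)
rvec = θ·k = (-0.278836, -0.570479, +0.045524)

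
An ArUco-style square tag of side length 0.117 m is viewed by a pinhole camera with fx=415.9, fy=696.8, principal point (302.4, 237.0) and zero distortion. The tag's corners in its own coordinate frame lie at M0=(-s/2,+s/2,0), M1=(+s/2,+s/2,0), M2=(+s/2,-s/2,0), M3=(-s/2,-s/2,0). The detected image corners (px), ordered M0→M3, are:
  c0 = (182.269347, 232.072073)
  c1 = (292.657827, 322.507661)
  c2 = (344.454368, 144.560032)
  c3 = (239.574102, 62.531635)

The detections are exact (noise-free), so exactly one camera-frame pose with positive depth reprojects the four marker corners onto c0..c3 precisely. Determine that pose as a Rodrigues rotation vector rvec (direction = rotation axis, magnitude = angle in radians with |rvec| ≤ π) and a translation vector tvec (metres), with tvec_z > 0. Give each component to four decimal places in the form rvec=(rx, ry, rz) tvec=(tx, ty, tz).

rvec=(-0.2217, 0.0151, 0.4520) tvec=(-0.0363, -0.0288, 0.4045)

Intrinsics K: fx=415.9, fy=696.8, cx=302.4, cy=237.0
Marker side s = 0.117 m; corners in marker frame (Z=0):
  M0 = (-0.0585, +0.0585, 0)
  M1 = (+0.0585, +0.0585, 0)
  M2 = (+0.0585, -0.0585, 0)
  M3 = (-0.0585, -0.0585, 0)
Detected image corners:
  c0 = (182.269347, 232.072073) px
  c1 = (292.657827, 322.507661) px
  c2 = (344.454368, 144.560032) px
  c3 = (239.574102, 62.531635) px
Planar DLT: solve 8×8 A·h = b for H (H[2,2]=1):
  H  [+877.67650 -603.32155 +265.06950]
  H  [+706.04377 +1386.22258 +187.39464]
  H  [-0.15700 -0.51696 +1.00000]
B = K⁻¹H; ‖b₁‖=2.471972, ‖b₂‖=2.471972; λ = 2/(‖b₁‖+‖b₂‖) = 0.404535, sign → tz>0 ⇒ λ=+0.404535
r₁ = λ·B[:,0] = (+0.89987,+0.43150,-0.06351); r₂ = λ·B[:,1] = (-0.43478,+0.87592,-0.20913)
r₃ = r₁×r₂ = (-0.03461,+0.21580,+0.97582); SVD([r₁ r₂ r₃]) → R = UVᵀ:
  R  [+0.89987 -0.43478 -0.03461]
  R  [+0.43150 +0.87592 +0.21580]
  R  [-0.06351 -0.20913 +0.97582]
t = (-0.03631, -0.02880, +0.40454) m
tr R = 2.751614; θ = arccos((tr R − 1)/2) = 0.503691 rad = 28.859°
axis k = ((R−Rᵀ)₃₂, (R−Rᵀ)₁₃, (R−Rᵀ)₂₁) / (2 sinθ) = (-0.440199, +0.029940, +0.897401)
rvec = θ·k = (-0.221724, +0.015080, +0.452013)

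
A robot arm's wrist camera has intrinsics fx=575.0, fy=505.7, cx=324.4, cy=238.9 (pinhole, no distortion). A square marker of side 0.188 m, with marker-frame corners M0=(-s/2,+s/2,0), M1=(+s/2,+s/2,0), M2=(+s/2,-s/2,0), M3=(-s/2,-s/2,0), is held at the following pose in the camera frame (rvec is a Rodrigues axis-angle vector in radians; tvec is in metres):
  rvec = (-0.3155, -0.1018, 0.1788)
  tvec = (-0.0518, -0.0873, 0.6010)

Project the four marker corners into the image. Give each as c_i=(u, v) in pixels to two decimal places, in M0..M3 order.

Intrinsics K: fx=575.0, fy=505.7, cx=324.4, cy=238.9
Marker side s = 0.188 m; corners in marker frame (Z=0):
  M0 = (-0.0940, +0.0940, 0)
  M1 = (+0.0940, +0.0940, 0)
  M2 = (+0.0940, -0.0940, 0)
  M3 = (-0.0940, -0.0940, 0)
rvec = (-0.3155, -0.1018, 0.1788), |rvec| = θ = 0.37666 rad = 21.581°
Rodrigues: sinθ=0.36782, 1−cosθ=0.07010; R = I + sinθ·[k]× + (1−cosθ)·[k]×²:
    [+0.97908 -0.15873 -0.12728]
    [+0.19047 +0.93502 +0.29910]
    [+0.07154 -0.31709 +0.94569]
t = (-0.0518, -0.0873, 0.6010) m
M0: Pc = R·M0+t = (-0.15875, -0.01731, +0.56447); u = 575.0·(-0.15875)/0.56447 + 324.4 = 162.6837, v = 505.7·(-0.01731)/0.56447 + 238.9 = 223.3899
M1: Pc = R·M1+t = (+0.02531, +0.01850, +0.57792); u = 575.0·(+0.02531)/0.57792 + 324.4 = 349.5851, v = 505.7·(+0.01850)/0.57792 + 238.9 = 255.0848
M2: Pc = R·M2+t = (+0.05515, -0.15729, +0.63753); u = 575.0·(+0.05515)/0.63753 + 324.4 = 374.1449, v = 505.7·(-0.15729)/0.63753 + 238.9 = 114.1370
M3: Pc = R·M3+t = (-0.12891, -0.19310, +0.62408); u = 575.0·(-0.12891)/0.62408 + 324.4 = 205.6256, v = 505.7·(-0.19310)/0.62408 + 238.9 = 82.4322

c0=(162.68, 223.39) c1=(349.59, 255.08) c2=(374.14, 114.14) c3=(205.63, 82.43)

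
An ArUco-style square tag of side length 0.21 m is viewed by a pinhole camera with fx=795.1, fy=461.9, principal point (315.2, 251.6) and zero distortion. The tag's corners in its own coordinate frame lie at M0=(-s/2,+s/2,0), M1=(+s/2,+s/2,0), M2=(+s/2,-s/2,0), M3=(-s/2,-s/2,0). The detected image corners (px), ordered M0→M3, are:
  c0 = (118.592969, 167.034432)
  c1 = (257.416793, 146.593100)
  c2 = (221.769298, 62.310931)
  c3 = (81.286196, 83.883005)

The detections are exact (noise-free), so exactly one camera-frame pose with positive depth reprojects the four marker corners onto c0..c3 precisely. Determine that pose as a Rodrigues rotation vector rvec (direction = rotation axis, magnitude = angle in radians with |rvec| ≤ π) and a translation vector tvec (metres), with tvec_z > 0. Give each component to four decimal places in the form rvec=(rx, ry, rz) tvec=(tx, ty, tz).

rvec=(0.0853, 0.0445, -0.2373) tvec=(-0.2105, -0.3391, 1.1492)

Intrinsics K: fx=795.1, fy=461.9, cx=315.2, cy=251.6
Marker side s = 0.21 m; corners in marker frame (Z=0):
  M0 = (-0.1050, +0.1050, 0)
  M1 = (+0.1050, +0.1050, 0)
  M2 = (+0.1050, -0.1050, 0)
  M3 = (-0.1050, -0.1050, 0)
Detected image corners:
  c0 = (118.592969, 167.034432) px
  c1 = (257.416793, 146.593100) px
  c2 = (221.769298, 62.310931) px
  c3 = (81.286196, 83.883005) px
Planar DLT: solve 8×8 A·h = b for H (H[2,2]=1):
  H  [+657.00245 +185.41099 +169.55332]
  H  [-105.41973 +406.55444 +115.30991]
  H  [-0.04704 +0.06886 +1.00000]
B = K⁻¹H; ‖b₁‖=0.870185, ‖b₂‖=0.870185; λ = 2/(‖b₁‖+‖b₂‖) = 1.149180, sign → tz>0 ⇒ λ=+1.149180
r₁ = λ·B[:,0] = (+0.97101,-0.23283,-0.05406); r₂ = λ·B[:,1] = (+0.23661,+0.96838,+0.07914)
r₃ = r₁×r₂ = (+0.03392,-0.08963,+0.99540); SVD([r₁ r₂ r₃]) → R = UVᵀ:
  R  [+0.97101 +0.23661 +0.03392]
  R  [-0.23283 +0.96838 -0.08963]
  R  [-0.05406 +0.07914 +0.99540]
t = (-0.21051, -0.33908, +1.14918) m
tr R = 2.934787; θ = arccos((tr R − 1)/2) = 0.256067 rad = 14.672°
axis k = ((R−Rᵀ)₃₂, (R−Rᵀ)₁₃, (R−Rᵀ)₂₁) / (2 sinθ) = (+0.333174, +0.173673, -0.926732)
rvec = θ·k = (+0.085315, +0.044472, -0.237306)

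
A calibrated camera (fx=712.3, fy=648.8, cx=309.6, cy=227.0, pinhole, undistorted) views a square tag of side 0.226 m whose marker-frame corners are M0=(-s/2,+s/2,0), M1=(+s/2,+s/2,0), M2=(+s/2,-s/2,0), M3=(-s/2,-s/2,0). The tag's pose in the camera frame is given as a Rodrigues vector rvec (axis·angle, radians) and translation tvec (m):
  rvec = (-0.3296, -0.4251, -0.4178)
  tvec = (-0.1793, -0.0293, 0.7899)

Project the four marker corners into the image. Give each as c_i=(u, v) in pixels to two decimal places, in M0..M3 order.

Intrinsics K: fx=712.3, fy=648.8, cx=309.6, cy=227.0
Marker side s = 0.226 m; corners in marker frame (Z=0):
  M0 = (-0.1130, +0.1130, 0)
  M1 = (+0.1130, +0.1130, 0)
  M2 = (+0.1130, -0.1130, 0)
  M3 = (-0.1130, -0.1130, 0)
rvec = (-0.3296, -0.4251, -0.4178), |rvec| = θ = 0.68110 rad = 39.024°
Rodrigues: sinθ=0.62965, 1−cosθ=0.22312; R = I + sinθ·[k]× + (1−cosθ)·[k]×²:
    [+0.82913 +0.45363 -0.32675]
    [-0.31885 +0.86379 +0.39012]
    [+0.45922 -0.21928 +0.86083]
t = (-0.1793, -0.0293, 0.7899) m
M0: Pc = R·M0+t = (-0.22173, +0.10434, +0.71323); u = 712.3·(-0.22173)/0.71323 + 309.6 = 88.1575, v = 648.8·(+0.10434)/0.71323 + 227.0 = 321.9131
M1: Pc = R·M1+t = (-0.03435, +0.03228, +0.81701); u = 712.3·(-0.03435)/0.81701 + 309.6 = 279.6537, v = 648.8·(+0.03228)/0.81701 + 227.0 = 252.6330
M2: Pc = R·M2+t = (-0.13687, -0.16294, +0.86657); u = 712.3·(-0.13687)/0.86657 + 309.6 = 197.0974, v = 648.8·(-0.16294)/0.86657 + 227.0 = 105.0081
M3: Pc = R·M3+t = (-0.32425, -0.09088, +0.76279); u = 712.3·(-0.32425)/0.76279 + 309.6 = 6.8098, v = 648.8·(-0.09088)/0.76279 + 227.0 = 149.7016

c0=(88.16, 321.91) c1=(279.65, 252.63) c2=(197.10, 105.01) c3=(6.81, 149.70)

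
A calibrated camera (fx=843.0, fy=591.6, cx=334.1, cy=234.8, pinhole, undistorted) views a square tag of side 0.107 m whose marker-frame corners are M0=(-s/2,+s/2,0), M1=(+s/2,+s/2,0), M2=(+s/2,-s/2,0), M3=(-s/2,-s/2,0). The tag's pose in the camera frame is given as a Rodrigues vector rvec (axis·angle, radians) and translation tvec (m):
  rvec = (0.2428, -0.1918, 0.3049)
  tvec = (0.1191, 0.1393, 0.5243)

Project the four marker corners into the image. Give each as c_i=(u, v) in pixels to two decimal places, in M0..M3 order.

c0=(417.82, 431.70) c1=(568.49, 454.67) c2=(633.02, 352.39) c3=(478.78, 323.56)

Intrinsics K: fx=843.0, fy=591.6, cx=334.1, cy=234.8
Marker side s = 0.107 m; corners in marker frame (Z=0):
  M0 = (-0.0535, +0.0535, 0)
  M1 = (+0.0535, +0.0535, 0)
  M2 = (+0.0535, -0.0535, 0)
  M3 = (-0.0535, -0.0535, 0)
rvec = (0.2428, -0.1918, 0.3049), |rvec| = θ = 0.43440 rad = 24.889°
Rodrigues: sinθ=0.42087, 1−cosθ=0.09288; R = I + sinθ·[k]× + (1−cosθ)·[k]×²:
    [+0.93614 -0.31832 -0.14939]
    [+0.27248 +0.92523 -0.26402]
    [+0.22226 +0.20645 +0.95288]
t = (0.1191, 0.1393, 0.5243) m
M0: Pc = R·M0+t = (+0.05199, +0.17422, +0.52345); u = 843.0·(+0.05199)/0.52345 + 334.1 = 417.8218, v = 591.6·(+0.17422)/0.52345 + 234.8 = 431.7031
M1: Pc = R·M1+t = (+0.15215, +0.20338, +0.54724); u = 843.0·(+0.15215)/0.54724 + 334.1 = 568.4872, v = 591.6·(+0.20338)/0.54724 + 234.8 = 454.6650
M2: Pc = R·M2+t = (+0.18621, +0.10438, +0.52515); u = 843.0·(+0.18621)/0.52515 + 334.1 = 633.0228, v = 591.6·(+0.10438)/0.52515 + 234.8 = 352.3864
M3: Pc = R·M3+t = (+0.08605, +0.07522, +0.50136); u = 843.0·(+0.08605)/0.50136 + 334.1 = 478.7803, v = 591.6·(+0.07522)/0.50136 + 234.8 = 323.5612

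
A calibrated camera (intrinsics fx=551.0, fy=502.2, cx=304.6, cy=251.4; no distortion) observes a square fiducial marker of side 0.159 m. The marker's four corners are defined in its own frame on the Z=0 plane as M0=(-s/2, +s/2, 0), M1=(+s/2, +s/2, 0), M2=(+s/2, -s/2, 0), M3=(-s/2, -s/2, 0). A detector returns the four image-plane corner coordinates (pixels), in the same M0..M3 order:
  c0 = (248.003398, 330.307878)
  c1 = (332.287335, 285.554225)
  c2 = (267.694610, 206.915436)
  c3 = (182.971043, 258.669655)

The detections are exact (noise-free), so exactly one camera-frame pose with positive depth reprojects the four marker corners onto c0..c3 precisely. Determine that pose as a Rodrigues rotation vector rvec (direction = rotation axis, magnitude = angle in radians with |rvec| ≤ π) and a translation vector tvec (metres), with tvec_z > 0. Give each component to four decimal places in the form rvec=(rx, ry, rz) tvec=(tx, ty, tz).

Intrinsics K: fx=551.0, fy=502.2, cx=304.6, cy=251.4
Marker side s = 0.159 m; corners in marker frame (Z=0):
  M0 = (-0.0795, +0.0795, 0)
  M1 = (+0.0795, +0.0795, 0)
  M2 = (+0.0795, -0.0795, 0)
  M3 = (-0.0795, -0.0795, 0)
Detected image corners:
  c0 = (248.003398, 330.307878) px
  c1 = (332.287335, 285.554225) px
  c2 = (267.694610, 206.915436) px
  c3 = (182.971043, 258.669655) px
Planar DLT: solve 8×8 A·h = b for H (H[2,2]=1):
  H  [+433.87638 +490.92594 +257.29988]
  H  [-405.25466 +559.24261 +272.05265]
  H  [-0.37852 +0.32303 +1.00000]
B = K⁻¹H; ‖b₁‖=1.232041, ‖b₂‖=1.232041; λ = 2/(‖b₁‖+‖b₂‖) = 0.811661, sign → tz>0 ⇒ λ=+0.811661
r₁ = λ·B[:,0] = (+0.80897,-0.50118,-0.30723); r₂ = λ·B[:,1] = (+0.57822,+0.77260,+0.26219)
r₃ = r₁×r₂ = (+0.10596,-0.38975,+0.91480); SVD([r₁ r₂ r₃]) → R = UVᵀ:
  R  [+0.80897 +0.57822 +0.10596]
  R  [-0.50118 +0.77260 -0.38975]
  R  [-0.30723 +0.26219 +0.91480]
t = (-0.06968, +0.03338, +0.81166) m
tr R = 2.496373; θ = arccos((tr R − 1)/2) = 0.725471 rad = 41.566°
axis k = ((R−Rᵀ)₃₂, (R−Rᵀ)₁₃, (R−Rᵀ)₂₁) / (2 sinθ) = (+0.491301, +0.311372, -0.813431)
rvec = θ·k = (+0.356425, +0.225892, -0.590121)

rvec=(0.3564, 0.2259, -0.5901) tvec=(-0.0697, 0.0334, 0.8117)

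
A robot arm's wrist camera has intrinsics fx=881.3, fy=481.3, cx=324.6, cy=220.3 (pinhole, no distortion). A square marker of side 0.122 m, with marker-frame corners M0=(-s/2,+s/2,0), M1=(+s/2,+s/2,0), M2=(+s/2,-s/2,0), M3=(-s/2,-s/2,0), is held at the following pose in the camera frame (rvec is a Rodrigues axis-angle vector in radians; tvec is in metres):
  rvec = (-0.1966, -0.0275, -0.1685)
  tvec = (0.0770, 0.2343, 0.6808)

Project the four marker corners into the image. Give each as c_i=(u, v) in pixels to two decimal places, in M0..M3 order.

Intrinsics K: fx=881.3, fy=481.3, cx=324.6, cy=220.3
Marker side s = 0.122 m; corners in marker frame (Z=0):
  M0 = (-0.0610, +0.0610, 0)
  M1 = (+0.0610, +0.0610, 0)
  M2 = (+0.0610, -0.0610, 0)
  M3 = (-0.0610, -0.0610, 0)
rvec = (-0.1966, -0.0275, -0.1685), |rvec| = θ = 0.26038 rad = 14.919°
Rodrigues: sinθ=0.25745, 1−cosθ=0.03371; R = I + sinθ·[k]× + (1−cosθ)·[k]×²:
    [+0.98551 +0.16929 -0.01072]
    [-0.16391 +0.96667 +0.19669]
    [+0.04366 -0.19208 +0.98041]
t = (0.0770, 0.2343, 0.6808) m
M0: Pc = R·M0+t = (+0.02721, +0.30327, +0.66642); u = 881.3·(+0.02721)/0.66642 + 324.6 = 360.5846, v = 481.3·(+0.30327)/0.66642 + 220.3 = 439.3236
M1: Pc = R·M1+t = (+0.14744, +0.28327, +0.67175); u = 881.3·(+0.14744)/0.67175 + 324.6 = 518.0380, v = 481.3·(+0.28327)/0.67175 + 220.3 = 423.2588
M2: Pc = R·M2+t = (+0.12679, +0.16533, +0.69518); u = 881.3·(+0.12679)/0.69518 + 324.6 = 485.3344, v = 481.3·(+0.16533)/0.69518 + 220.3 = 334.7674
M3: Pc = R·M3+t = (+0.00656, +0.18533, +0.68985); u = 881.3·(+0.00656)/0.68985 + 324.6 = 332.9771, v = 481.3·(+0.18533)/0.68985 + 220.3 = 349.6033

c0=(360.58, 439.32) c1=(518.04, 423.26) c2=(485.33, 334.77) c3=(332.98, 349.60)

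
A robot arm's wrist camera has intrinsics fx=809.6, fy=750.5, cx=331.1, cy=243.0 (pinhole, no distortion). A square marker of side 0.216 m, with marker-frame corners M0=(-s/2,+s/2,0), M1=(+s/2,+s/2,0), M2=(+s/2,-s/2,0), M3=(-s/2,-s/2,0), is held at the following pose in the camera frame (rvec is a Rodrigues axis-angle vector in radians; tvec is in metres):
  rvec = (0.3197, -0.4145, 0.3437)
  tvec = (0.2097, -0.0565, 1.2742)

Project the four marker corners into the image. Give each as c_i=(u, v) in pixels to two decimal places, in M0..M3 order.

c0=(379.74, 250.30) c1=(487.93, 280.78) c2=(545.97, 170.57) c3=(437.90, 130.08)

Intrinsics K: fx=809.6, fy=750.5, cx=331.1, cy=243.0
Marker side s = 0.216 m; corners in marker frame (Z=0):
  M0 = (-0.1080, +0.1080, 0)
  M1 = (+0.1080, +0.1080, 0)
  M2 = (+0.1080, -0.1080, 0)
  M3 = (-0.1080, -0.1080, 0)
rvec = (0.3197, -0.4145, 0.3437), |rvec| = θ = 0.62622 rad = 35.880°
Rodrigues: sinθ=0.58608, 1−cosθ=0.18975; R = I + sinθ·[k]× + (1−cosθ)·[k]×²:
    [+0.85971 -0.38579 -0.33477]
    [+0.25755 +0.89338 -0.36815]
    [+0.44110 +0.23028 +0.86741]
t = (0.2097, -0.0565, 1.2742) m
M0: Pc = R·M0+t = (+0.07519, +0.01217, +1.25143); u = 809.6·(+0.07519)/1.25143 + 331.1 = 379.7408, v = 750.5·(+0.01217)/1.25143 + 243.0 = 250.2985
M1: Pc = R·M1+t = (+0.26088, +0.06780, +1.34671); u = 809.6·(+0.26088)/1.34671 + 331.1 = 487.9345, v = 750.5·(+0.06780)/1.34671 + 243.0 = 280.7845
M2: Pc = R·M2+t = (+0.34421, -0.12517, +1.29697); u = 809.6·(+0.34421)/1.29697 + 331.1 = 545.9668, v = 750.5·(-0.12517)/1.29697 + 243.0 = 170.5696
M3: Pc = R·M3+t = (+0.15852, -0.18080, +1.20169); u = 809.6·(+0.15852)/1.20169 + 331.1 = 437.8960, v = 750.5·(-0.18080)/1.20169 + 243.0 = 130.0830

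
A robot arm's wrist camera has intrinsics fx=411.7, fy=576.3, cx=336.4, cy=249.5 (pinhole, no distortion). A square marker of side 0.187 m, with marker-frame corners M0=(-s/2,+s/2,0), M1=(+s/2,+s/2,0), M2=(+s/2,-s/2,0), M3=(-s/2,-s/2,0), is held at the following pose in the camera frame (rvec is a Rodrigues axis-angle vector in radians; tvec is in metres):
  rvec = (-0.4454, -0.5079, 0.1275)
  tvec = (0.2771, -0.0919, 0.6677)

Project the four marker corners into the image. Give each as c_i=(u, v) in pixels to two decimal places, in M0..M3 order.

c0=(473.68, 220.72) c1=(556.82, 260.83) c2=(533.44, 130.77) c3=(457.71, 79.55)

Intrinsics K: fx=411.7, fy=576.3, cx=336.4, cy=249.5
Marker side s = 0.187 m; corners in marker frame (Z=0):
  M0 = (-0.0935, +0.0935, 0)
  M1 = (+0.0935, +0.0935, 0)
  M2 = (+0.0935, -0.0935, 0)
  M3 = (-0.0935, -0.0935, 0)
rvec = (-0.4454, -0.5079, 0.1275), |rvec| = θ = 0.68746 rad = 39.388°
Rodrigues: sinθ=0.63458, 1−cosθ=0.22714; R = I + sinθ·[k]× + (1−cosθ)·[k]×²:
    [+0.86821 -0.00897 -0.49612]
    [+0.22642 +0.89684 +0.38001]
    [+0.44154 -0.44226 +0.78067]
t = (0.2771, -0.0919, 0.6677) m
M0: Pc = R·M0+t = (+0.19508, -0.02922, +0.58507); u = 411.7·(+0.19508)/0.58507 + 336.4 = 473.6774, v = 576.3·(-0.02922)/0.58507 + 249.5 = 220.7225
M1: Pc = R·M1+t = (+0.35744, +0.01312, +0.66763); u = 411.7·(+0.35744)/0.66763 + 336.4 = 556.8171, v = 576.3·(+0.01312)/0.66763 + 249.5 = 260.8292
M2: Pc = R·M2+t = (+0.35912, -0.15458, +0.75033); u = 411.7·(+0.35912)/0.75033 + 336.4 = 533.4426, v = 576.3·(-0.15458)/0.75033 + 249.5 = 130.7701
M3: Pc = R·M3+t = (+0.19676, -0.19692, +0.66777); u = 411.7·(+0.19676)/0.66777 + 336.4 = 457.7095, v = 576.3·(-0.19692)/0.66777 + 249.5 = 79.5492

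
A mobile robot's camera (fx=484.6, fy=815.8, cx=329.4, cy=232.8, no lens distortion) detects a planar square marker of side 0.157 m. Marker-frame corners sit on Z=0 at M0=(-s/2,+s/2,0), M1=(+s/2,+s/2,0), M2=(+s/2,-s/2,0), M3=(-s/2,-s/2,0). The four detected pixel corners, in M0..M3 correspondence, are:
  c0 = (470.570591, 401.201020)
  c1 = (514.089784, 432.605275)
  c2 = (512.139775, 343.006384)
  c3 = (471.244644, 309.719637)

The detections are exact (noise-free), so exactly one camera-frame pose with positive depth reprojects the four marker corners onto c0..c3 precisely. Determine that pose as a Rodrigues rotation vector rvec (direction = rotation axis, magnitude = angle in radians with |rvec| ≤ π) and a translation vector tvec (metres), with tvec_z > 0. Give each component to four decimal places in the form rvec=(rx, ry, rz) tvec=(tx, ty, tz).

Intrinsics K: fx=484.6, fy=815.8, cx=329.4, cy=232.8
Marker side s = 0.157 m; corners in marker frame (Z=0):
  M0 = (-0.0785, +0.0785, 0)
  M1 = (+0.0785, +0.0785, 0)
  M2 = (+0.0785, -0.0785, 0)
  M3 = (-0.0785, -0.0785, 0)
Detected image corners:
  c0 = (470.570591, 401.201020) px
  c1 = (514.089784, 432.605275) px
  c2 = (512.139775, 343.006384) px
  c3 = (471.244644, 309.719637) px
Planar DLT: solve 8×8 A·h = b for H (H[2,2]=1):
  H  [+404.06681 -192.63717 +492.45739]
  H  [+308.55385 +427.84785 +370.56066]
  H  [+0.27539 -0.40016 +1.00000]
B = K⁻¹H; ‖b₁‖=0.764031, ‖b₂‖=0.764031; λ = 2/(‖b₁‖+‖b₂‖) = 1.308847, sign → tz>0 ⇒ λ=+1.308847
r₁ = λ·B[:,0] = (+0.84633,+0.39218,+0.36044); r₂ = λ·B[:,1] = (-0.16428,+0.83589,-0.52374)
r₃ = r₁×r₂ = (-0.50669,+0.38405,+0.77186); SVD([r₁ r₂ r₃]) → R = UVᵀ:
  R  [+0.84633 -0.16428 -0.50669]
  R  [+0.39218 +0.83589 +0.38405]
  R  [+0.36044 -0.52374 +0.77186]
t = (+0.44040, +0.22102, +1.30885) m
tr R = 2.454082; θ = arccos((tr R − 1)/2) = 0.756794 rad = 43.361°
axis k = ((R−Rᵀ)₃₂, (R−Rᵀ)₁₃, (R−Rᵀ)₂₁) / (2 sinθ) = (-0.661082, -0.631471, +0.405233)
rvec = θ·k = (-0.500303, -0.477893, +0.306678)

rvec=(-0.5003, -0.4779, 0.3067) tvec=(0.4404, 0.2210, 1.3088)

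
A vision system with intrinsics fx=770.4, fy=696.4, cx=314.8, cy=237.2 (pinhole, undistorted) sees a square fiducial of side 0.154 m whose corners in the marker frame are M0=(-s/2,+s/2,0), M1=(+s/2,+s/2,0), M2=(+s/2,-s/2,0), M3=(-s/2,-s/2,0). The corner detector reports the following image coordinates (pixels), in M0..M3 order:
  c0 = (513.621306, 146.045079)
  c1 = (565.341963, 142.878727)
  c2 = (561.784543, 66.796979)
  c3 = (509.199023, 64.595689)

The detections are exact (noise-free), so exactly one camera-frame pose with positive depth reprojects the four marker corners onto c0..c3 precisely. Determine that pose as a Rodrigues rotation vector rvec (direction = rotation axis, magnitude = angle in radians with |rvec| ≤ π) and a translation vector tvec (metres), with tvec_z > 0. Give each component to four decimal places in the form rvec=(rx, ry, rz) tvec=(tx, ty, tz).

rvec=(0.0730, -0.6638, -0.1069) tvec=(0.4001, -0.2611, 1.3785)

Intrinsics K: fx=770.4, fy=696.4, cx=314.8, cy=237.2
Marker side s = 0.154 m; corners in marker frame (Z=0):
  M0 = (-0.0770, +0.0770, 0)
  M1 = (+0.0770, +0.0770, 0)
  M2 = (+0.0770, -0.0770, 0)
  M3 = (-0.0770, -0.0770, 0)
Detected image corners:
  c0 = (513.621306, 146.045079) px
  c1 = (565.341963, 142.878727) px
  c2 = (561.784543, 66.796979) px
  c3 = (509.199023, 64.595689) px
Planar DLT: solve 8×8 A·h = b for H (H[2,2]=1):
  H  [+576.72851 +65.47608 +538.38747]
  H  [+43.31408 +518.62461 +105.29467]
  H  [+0.44297 +0.07379 +1.00000]
B = K⁻¹H; ‖b₁‖=0.725437, ‖b₂‖=0.725437; λ = 2/(‖b₁‖+‖b₂‖) = 1.378480, sign → tz>0 ⇒ λ=+1.378480
r₁ = λ·B[:,0] = (+0.78243,-0.12224,+0.61062); r₂ = λ·B[:,1] = (+0.07559,+0.99194,+0.10172)
r₃ = r₁×r₂ = (-0.61813,-0.03344,+0.78536); SVD([r₁ r₂ r₃]) → R = UVᵀ:
  R  [+0.78243 +0.07559 -0.61813]
  R  [-0.12224 +0.99194 -0.03344]
  R  [+0.61062 +0.10172 +0.78536]
t = (+0.40007, -0.26110, +1.37848) m
tr R = 2.559733; θ = arccos((tr R − 1)/2) = 0.676344 rad = 38.752°
axis k = ((R−Rᵀ)₃₂, (R−Rᵀ)₁₃, (R−Rᵀ)₂₁) / (2 sinθ) = (+0.107965, -0.981514, -0.158029)
rvec = θ·k = (+0.073022, -0.663841, -0.106882)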